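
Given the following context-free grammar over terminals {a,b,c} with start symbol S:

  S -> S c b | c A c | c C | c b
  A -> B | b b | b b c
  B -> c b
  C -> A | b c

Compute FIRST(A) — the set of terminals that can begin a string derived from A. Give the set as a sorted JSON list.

FIRST sets, iterate to fixpoint:
pass 1:
  A via A→b b: +{b}
  B via B→c b: +{c}
  C via C→A: +{b}
  S via S→c A c: +{c}
  FIRST[S]={c}  FIRST[A]={b}  FIRST[B]={c}  FIRST[C]={b}
pass 2:
  A via A→B: +{c}
  C via C→A: +{c}
  FIRST[S]={c}  FIRST[A]={b,c}  FIRST[B]={c}  FIRST[C]={b,c}
pass 3: (no change)
  FIRST[S]={c}  FIRST[A]={b,c}  FIRST[B]={c}  FIRST[C]={b,c}

FIRST(A) = ["b", "c"]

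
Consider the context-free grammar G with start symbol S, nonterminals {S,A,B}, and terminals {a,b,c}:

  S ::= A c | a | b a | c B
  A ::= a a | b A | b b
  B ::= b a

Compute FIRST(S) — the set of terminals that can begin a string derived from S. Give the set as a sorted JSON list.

FIRST iteration:
[1]
  A via A→a a: +{a}
  A via A→b A: +{b}
  B via B→b a: +{b}
  S via S→A c: +{a,b}
  S via S→c B: +{c}
  S: {a,b,c}  A: {a,b}  B: {b}
[2] done
  S: {a,b,c}  A: {a,b}  B: {b}

FIRST(S) = ["a", "b", "c"]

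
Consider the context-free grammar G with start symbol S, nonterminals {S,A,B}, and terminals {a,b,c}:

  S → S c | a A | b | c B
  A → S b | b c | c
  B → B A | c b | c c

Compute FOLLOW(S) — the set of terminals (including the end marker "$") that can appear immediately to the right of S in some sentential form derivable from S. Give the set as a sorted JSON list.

FIRST sets, iterate to fixpoint:
[1]
  A via A→b c: +{b}
  A via A→c: +{c}
  B via B→c b: +{c}
  S via S→a A: +{a}
  S via S→b: +{b}
  S via S→c B: +{c}
  FIRST(S)={a,b,c}  FIRST(A)={b,c}  FIRST(B)={c}
[2]
  A via A→S b: +{a}
  FIRST(S)={a,b,c}  FIRST(A)={a,b,c}  FIRST(B)={c}
[3] — fixpoint
  FIRST(S)={a,b,c}  FIRST(A)={a,b,c}  FIRST(B)={c}

Compute FOLLOW by fixpoint:
seed FOLLOW(S) with $
[1]
  A→S b: FOLLOW(S) ⊇ FIRST(b) = {b}; new: +{b}
  B→B A: FOLLOW(B) ⊇ FIRST(A) = {a,b,c}; new: +{a,b,c}
  B→B A: FOLLOW(A) ⊇ FOLLOW(B) ⊇ {a,b,c}; new: +{a,b,c}
  S→S c: FOLLOW(S) ⊇ FIRST(c) = {c}; new: +{c}
  S→a A: FOLLOW(A) ⊇ FOLLOW(S) ⊇ {$,b,c}; new: +{$}
  S→c B: FOLLOW(B) ⊇ FOLLOW(S) ⊇ {$,b,c}; new: +{$}
  FOLLOW[S]={$,b,c}  FOLLOW[A]={$,a,b,c}  FOLLOW[B]={$,a,b,c}
[2] (stable)
  FOLLOW[S]={$,b,c}  FOLLOW[A]={$,a,b,c}  FOLLOW[B]={$,a,b,c}

FOLLOW(S) = ["$", "b", "c"]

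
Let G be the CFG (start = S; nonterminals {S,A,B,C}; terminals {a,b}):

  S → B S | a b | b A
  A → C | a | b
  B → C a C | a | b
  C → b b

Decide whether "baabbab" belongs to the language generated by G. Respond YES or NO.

Convert to CNF:
  S -> B S | T0 A | T1 T0
  A -> T0 T0 | a | b
  B -> C X2 | a | b
  C -> T0 T0
  T0 -> b
  T1 -> a
  X2 -> T1 C

CYK table (by increasing span):
  [0..0]={A,B,T0}  "b"  orig:{A,B}
  [1..1]={A,B,T1}  "a"  orig:{A,B}
  [2..2]={A,B,T1}  "a"  orig:{A,B}
  [3..3]={A,B,T0}  "b"  orig:{A,B}
  [4..4]={A,B,T0}  "b"  orig:{A,B}
  [5..5]={A,B,T1}  "a"  orig:{A,B}
  [6..6]={A,B,T0}  "b"  orig:{A,B}
  [0..1]={S}  "ba"
  [1..2]=∅  "aa"
  [2..3]={S}  "ab"
  [3..4]={A,C,S}  "bb"
  [4..5]={S}  "ba"
  [5..6]={S}  "ab"
  [0..2]=∅  "baa"
  [1..3]={S}  "aab"
  [2..4]={S,X2}  "abb"  orig:{S}
  [3..5]={S}  "bba"
  [4..6]={S}  "bab"
  [0..3]={S}  "baab"
  [1..4]={S}  "aabb"
  [2..5]={S}  "abba"
  [3..6]={S}  "bbab"
  [0..4]={S}  "baabb"
  [1..5]={S}  "aabba"
  [2..6]={S}  "abbab"
  [0..5]={S}  "baabba"
  [1..6]={S}  "aabbab"
  [0..6]={S}  "baabbab"

S ∈ T[0,6] ⇒ YES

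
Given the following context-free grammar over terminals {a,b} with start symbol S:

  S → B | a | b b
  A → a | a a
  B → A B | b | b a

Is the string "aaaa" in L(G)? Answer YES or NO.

Convert to CNF:
  S -> A B | T1 T0 | T1 T1 | a | b
  A -> T0 T0 | a
  B -> A B | T1 T0 | b
  T0 -> a
  T1 -> b

Fill CYK table bottom-up:
  cell(0,0) a: {A,S,T0}  orig:{A,S}
  cell(1,1) a: {A,S,T0}  orig:{A,S}
  cell(2,2) a: {A,S,T0}  orig:{A,S}
  cell(3,3) a: {A,S,T0}  orig:{A,S}
  cell(0,1) aa: {A}
  cell(1,2) aa: {A}
  cell(2,3) aa: {A}
  cell(0,2) aaa: ∅
  cell(1,3) aaa: ∅
  cell(0,3) aaaa: ∅

S ∉ T[0,3] ⇒ NO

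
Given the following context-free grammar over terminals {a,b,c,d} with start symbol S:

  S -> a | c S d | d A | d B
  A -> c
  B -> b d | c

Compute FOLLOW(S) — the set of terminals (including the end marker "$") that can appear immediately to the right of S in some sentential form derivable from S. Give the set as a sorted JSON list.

FIRST sets, iterate to fixpoint:
pass 1:
  A via A→c: +{c}
  B via B→b d: +{b}
  B via B→c: +{c}
  S via S→a: +{a}
  S via S→c S d: +{c}
  S via S→d A: +{d}
  S: {a,c,d}  A: {c}  B: {b,c}
pass 2: (no change)
  S: {a,c,d}  A: {c}  B: {b,c}

FOLLOW iteration:
initialize: $ ∈ FOLLOW(S)
round 1:
  S→c S d: FOLLOW(S) ⊇ FIRST(d) = {d}; new: +{d}
  S→d A: FOLLOW(A) ⊇ FOLLOW(S) ⊇ {$,d}; new: +{$,d}
  S→d B: FOLLOW(B) ⊇ FOLLOW(S) ⊇ {$,d}; new: +{$,d}
  FOLLOW(S)={$,d}  FOLLOW(A)={$,d}  FOLLOW(B)={$,d}
round 2: done
  FOLLOW(S)={$,d}  FOLLOW(A)={$,d}  FOLLOW(B)={$,d}

FOLLOW(S) = ["$", "d"]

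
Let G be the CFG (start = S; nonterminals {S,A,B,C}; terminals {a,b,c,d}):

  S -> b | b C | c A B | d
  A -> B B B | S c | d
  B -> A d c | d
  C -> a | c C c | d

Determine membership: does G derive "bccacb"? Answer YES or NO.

Convert to CNF:
  S -> T0 X6 | T2 C | b | d
  A -> B X3 | S T0 | d
  B -> A X4 | d
  C -> T0 X5 | a | d
  T0 -> c
  T1 -> d
  T2 -> b
  X3 -> B B
  X4 -> T1 T0
  X5 -> C T0
  X6 -> A B

CYK table (by increasing span):
  T[0,0] 'b' = {S,T2}  orig:{S}
  T[1,1] 'c' = {T0}  orig:{}
  T[2,2] 'c' = {T0}  orig:{}
  T[3,3] 'a' = {C}
  T[4,4] 'c' = {T0}  orig:{}
  T[5,5] 'b' = {S,T2}  orig:{S}
  T[0,1] 'bc' = {A}
  T[1,2] 'cc' = ∅
  T[2,3] 'ca' = ∅
  T[3,4] 'ac' = {X5}  orig:{}
  T[4,5] 'cb' = ∅
  T[0,2] 'bcc' = ∅
  T[1,3] 'cca' = ∅
  T[2,4] 'cac' = {C}
  T[3,5] 'acb' = ∅
  T[0,3] 'bcca' = ∅
  T[1,4] 'ccac' = ∅
  T[2,5] 'cacb' = ∅
  T[0,4] 'bccac' = ∅
  T[1,5] 'ccacb' = ∅
  T[0,5] 'bccacb' = ∅

S ∉ T[0,5] ⇒ NO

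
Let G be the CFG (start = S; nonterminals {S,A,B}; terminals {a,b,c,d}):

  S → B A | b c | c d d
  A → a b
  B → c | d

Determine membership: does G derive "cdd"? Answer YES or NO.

Convert to CNF:
  S -> B A | T1 T2 | T2 X4
  A -> T0 T1
  B -> c | d
  T0 -> a
  T1 -> b
  T2 -> c
  T3 -> d
  X4 -> T3 T3

Fill CYK table bottom-up:
  T[0,0] 'c' = {B,T2}  orig:{B}
  T[1,1] 'd' = {B,T3}  orig:{B}
  T[2,2] 'd' = {B,T3}  orig:{B}
  T[0,1] 'cd' = ∅
  T[1,2] 'dd' = {X4}  orig:{}
  T[0,2] 'cdd' = {S}

S ∈ T[0,2] ⇒ YES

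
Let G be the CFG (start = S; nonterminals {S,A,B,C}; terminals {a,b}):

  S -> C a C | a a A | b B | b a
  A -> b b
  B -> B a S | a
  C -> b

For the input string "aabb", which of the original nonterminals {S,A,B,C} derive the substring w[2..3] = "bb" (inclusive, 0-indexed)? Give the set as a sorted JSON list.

Convert to CNF:
  S -> C X3 | T0 B | T0 T1 | T1 X4
  A -> T0 T0
  B -> B X2 | a
  C -> b
  T0 -> b
  T1 -> a
  X2 -> T1 S
  X3 -> T1 C
  X4 -> T1 A

CYK fill, restricted to cells inside w[2..3]:
  cell(2,2) b: {C,T0}  orig:{C}
  cell(3,3) b: {C,T0}  orig:{C}
  cell(2,3) bb: {A}

Original NTs in T[2,3] deriving "bb": ["A"]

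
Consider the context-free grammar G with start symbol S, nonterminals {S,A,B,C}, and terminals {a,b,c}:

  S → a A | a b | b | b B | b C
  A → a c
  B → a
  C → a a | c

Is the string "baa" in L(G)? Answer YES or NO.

CNF form of G:
  S -> T0 A | T0 T2 | T2 B | T2 C | b
  A -> T0 T1
  B -> a
  C -> T0 T0 | c
  T0 -> a
  T1 -> c
  T2 -> b

Fill CYK table bottom-up:
  [0..0]={S,T2}  "b"  orig:{S}
  [1..1]={B,T0}  "a"  orig:{B}
  [2..2]={B,T0}  "a"  orig:{B}
  [0..1]={S}  "ba"
  [1..2]={C}  "aa"
  [0..2]={S}  "baa"

S ∈ T[0,2] ⇒ YES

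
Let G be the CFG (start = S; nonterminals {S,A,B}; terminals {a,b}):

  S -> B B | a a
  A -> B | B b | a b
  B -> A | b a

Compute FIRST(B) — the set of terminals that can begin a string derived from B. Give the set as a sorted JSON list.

FIRST sets, iterate to fixpoint:
round 1:
  A via A→a b: +{a}
  B via B→A: +{a}
  B via B→b a: +{b}
  S via S→B B: +{a,b}
  FIRST(S)={a,b}  FIRST(A)={a}  FIRST(B)={a,b}
round 2:
  A via A→B: +{b}
  FIRST(S)={a,b}  FIRST(A)={a,b}  FIRST(B)={a,b}
round 3: (stable)
  FIRST(S)={a,b}  FIRST(A)={a,b}  FIRST(B)={a,b}

FIRST(B) = ["a", "b"]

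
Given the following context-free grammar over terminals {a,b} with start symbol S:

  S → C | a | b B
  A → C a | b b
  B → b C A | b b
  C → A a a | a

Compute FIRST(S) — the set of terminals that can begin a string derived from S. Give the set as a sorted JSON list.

FIRST iteration:
round 1:
  A via A→b b: +{b}
  B via B→b C A: +{b}
  C via C→A a a: +{b}
  C via C→a: +{a}
  S via S→C: +{a,b}
  S: {a,b}  A: {b}  B: {b}  C: {a,b}
round 2:
  A via A→C a: +{a}
  S: {a,b}  A: {a,b}  B: {b}  C: {a,b}
round 3: — fixpoint
  S: {a,b}  A: {a,b}  B: {b}  C: {a,b}

FIRST(S) = ["a", "b"]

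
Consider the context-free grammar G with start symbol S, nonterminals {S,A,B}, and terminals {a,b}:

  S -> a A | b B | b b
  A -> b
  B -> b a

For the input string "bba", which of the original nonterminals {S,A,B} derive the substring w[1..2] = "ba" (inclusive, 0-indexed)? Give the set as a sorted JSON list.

Convert to CNF:
  S -> T0 B | T0 T0 | T1 A
  A -> b
  B -> T0 T1
  T0 -> b
  T1 -> a

CYK table (by increasing span), restricted to cells inside w[1..2]:
  [1..1]={A,T0}  "b"  orig:{A}
  [2..2]={T1}  "a"  orig:{}
  [1..2]={B}  "ba"

Original NTs in T[1,2] deriving "ba": ["B"]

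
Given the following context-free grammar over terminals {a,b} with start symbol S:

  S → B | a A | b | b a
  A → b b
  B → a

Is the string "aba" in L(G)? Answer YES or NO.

Convert to CNF:
  S -> T0 T1 | T1 A | a | b
  A -> T0 T0
  B -> a
  T0 -> b
  T1 -> a

Fill CYK table bottom-up:
  cell(0,0) a: {B,S,T1}  orig:{B,S}
  cell(1,1) b: {S,T0}  orig:{S}
  cell(2,2) a: {B,S,T1}  orig:{B,S}
  cell(0,1) ab: ∅
  cell(1,2) ba: {S}
  cell(0,2) aba: ∅

S ∉ T[0,2] ⇒ NO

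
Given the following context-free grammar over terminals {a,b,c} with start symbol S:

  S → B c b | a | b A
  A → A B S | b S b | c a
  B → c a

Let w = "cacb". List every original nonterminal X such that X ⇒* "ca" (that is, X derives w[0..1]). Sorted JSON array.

Convert to CNF:
  S -> B X5 | T0 A | a
  A -> A X3 | T0 X4 | T1 T2
  B -> T1 T2
  T0 -> b
  T1 -> c
  T2 -> a
  X3 -> B S
  X4 -> S T0
  X5 -> T1 T0

CYK table (by increasing span) — only the sub-triangle for w[0..1]:
  cell(0,0) c: {T1}  orig:{}
  cell(1,1) a: {S,T2}  orig:{S}
  cell(0,1) ca: {A,B}

Original NTs in T[0,1] deriving "ca": ["A", "B"]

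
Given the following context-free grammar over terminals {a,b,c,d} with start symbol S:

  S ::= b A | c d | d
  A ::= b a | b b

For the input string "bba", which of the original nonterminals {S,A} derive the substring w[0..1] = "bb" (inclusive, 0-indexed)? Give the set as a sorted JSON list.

Convert to CNF:
  S -> T0 A | T2 T3 | d
  A -> T0 T0 | T0 T1
  T0 -> b
  T1 -> a
  T2 -> c
  T3 -> d

CYK fill (cells [i..j] with 0 ≤ i ≤ j ≤ 1 only):
  cell(0,0) b: {T0}  orig:{}
  cell(1,1) b: {T0}  orig:{}
  cell(0,1) bb: {A}

Original NTs in T[0,1] deriving "bb": ["A"]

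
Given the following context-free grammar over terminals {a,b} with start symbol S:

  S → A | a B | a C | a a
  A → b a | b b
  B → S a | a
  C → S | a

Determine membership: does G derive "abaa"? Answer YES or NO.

Convert to CNF:
  S -> T0 T0 | T0 T1 | T1 B | T1 C | T1 T1
  A -> T0 T0 | T0 T1
  B -> S T1 | a
  C -> T0 T0 | T0 T1 | T1 B | T1 C | T1 T1 | a
  T0 -> b
  T1 -> a

CYK fill:
  T[0,0] 'a' = {B,C,T1}  orig:{B,C}
  T[1,1] 'b' = {T0}  orig:{}
  T[2,2] 'a' = {B,C,T1}  orig:{B,C}
  T[3,3] 'a' = {B,C,T1}  orig:{B,C}
  T[0,1] 'ab' = ∅
  T[1,2] 'ba' = {A,C,S}
  T[2,3] 'aa' = {C,S}
  T[0,2] 'aba' = {C,S}
  T[1,3] 'baa' = {B}
  T[0,3] 'abaa' = {B,C,S}

S ∈ T[0,3] ⇒ YES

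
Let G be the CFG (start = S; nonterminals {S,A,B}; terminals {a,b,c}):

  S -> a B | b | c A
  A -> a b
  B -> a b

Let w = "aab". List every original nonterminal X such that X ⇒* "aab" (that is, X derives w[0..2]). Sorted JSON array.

Convert to CNF:
  S -> T0 B | T2 A | b
  A -> T0 T1
  B -> T0 T1
  T0 -> a
  T1 -> b
  T2 -> c

CYK table (by increasing span), restricted to cells inside w[0..2]:
  T[0,0] 'a' = {T0}  orig:{}
  T[1,1] 'a' = {T0}  orig:{}
  T[2,2] 'b' = {S,T1}  orig:{S}
  T[0,1] 'aa' = ∅
  T[1,2] 'ab' = {A,B}
  T[0,2] 'aab' = {S}

Original NTs in T[0,2] deriving "aab": ["S"]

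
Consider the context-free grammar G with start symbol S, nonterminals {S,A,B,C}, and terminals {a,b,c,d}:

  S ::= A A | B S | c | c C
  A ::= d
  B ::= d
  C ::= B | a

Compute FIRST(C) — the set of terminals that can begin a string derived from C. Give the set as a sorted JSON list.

Compute FIRST by fixpoint:
[1]
  A via A→d: +{d}
  B via B→d: +{d}
  C via C→B: +{d}
  C via C→a: +{a}
  S via S→A A: +{d}
  S via S→c: +{c}
  FIRST(S)={c,d}  FIRST(A)={d}  FIRST(B)={d}  FIRST(C)={a,d}
[2] done
  FIRST(S)={c,d}  FIRST(A)={d}  FIRST(B)={d}  FIRST(C)={a,d}

FIRST(C) = ["a", "d"]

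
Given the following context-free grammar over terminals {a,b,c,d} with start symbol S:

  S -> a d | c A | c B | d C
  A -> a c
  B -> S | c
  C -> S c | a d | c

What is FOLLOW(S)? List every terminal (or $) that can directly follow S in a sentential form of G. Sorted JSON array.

FIRST sets, iterate to fixpoint:
pass 1:
  A via A→a c: +{a}
  B via B→c: +{c}
  C via C→a d: +{a}
  C via C→c: +{c}
  S via S→a d: +{a}
  S via S→c A: +{c}
  S via S→d C: +{d}
  S: {a,c,d}  A: {a}  B: {c}  C: {a,c}
pass 2:
  B via B→S: +{a,d}
  C via C→S c: +{d}
  S: {a,c,d}  A: {a}  B: {a,c,d}  C: {a,c,d}
pass 3: (stable)
  S: {a,c,d}  A: {a}  B: {a,c,d}  C: {a,c,d}

FOLLOW sets:
initialize: $ ∈ FOLLOW(S)
[1]
  C→S c: FOLLOW(S) ⊇ FIRST(c) = {c}; new: +{c}
  S→c A: FOLLOW(A) ⊇ FOLLOW(S) ⊇ {$,c}; new: +{$,c}
  S→c B: FOLLOW(B) ⊇ FOLLOW(S) ⊇ {$,c}; new: +{$,c}
  S→d C: FOLLOW(C) ⊇ FOLLOW(S) ⊇ {$,c}; new: +{$,c}
  FOLLOW[S]={$,c}  FOLLOW[A]={$,c}  FOLLOW[B]={$,c}  FOLLOW[C]={$,c}
[2] — fixpoint
  FOLLOW[S]={$,c}  FOLLOW[A]={$,c}  FOLLOW[B]={$,c}  FOLLOW[C]={$,c}

FOLLOW(S) = ["$", "c"]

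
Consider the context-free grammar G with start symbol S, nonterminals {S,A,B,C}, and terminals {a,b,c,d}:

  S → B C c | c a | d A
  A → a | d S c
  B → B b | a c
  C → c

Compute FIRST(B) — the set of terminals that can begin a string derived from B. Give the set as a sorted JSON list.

FIRST sets, iterate to fixpoint:
round 1:
  A via A→a: +{a}
  A via A→d S c: +{d}
  B via B→a c: +{a}
  C via C→c: +{c}
  S via S→B C c: +{a}
  S via S→c a: +{c}
  S via S→d A: +{d}
  FIRST(S)={a,c,d}  FIRST(A)={a,d}  FIRST(B)={a}  FIRST(C)={c}
round 2: (no change)
  FIRST(S)={a,c,d}  FIRST(A)={a,d}  FIRST(B)={a}  FIRST(C)={c}

FIRST(B) = ["a"]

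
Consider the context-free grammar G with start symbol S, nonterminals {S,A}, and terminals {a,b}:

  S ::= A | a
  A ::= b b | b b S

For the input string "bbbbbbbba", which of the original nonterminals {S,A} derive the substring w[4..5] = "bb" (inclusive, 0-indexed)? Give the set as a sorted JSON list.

CNF form of G:
  S -> T0 T0 | T0 X2 | a
  A -> T0 T0 | T0 X1
  T0 -> b
  X1 -> T0 S
  X2 -> T0 S

Fill CYK table bottom-up (cells [i..j] with 4 ≤ i ≤ j ≤ 5 only):
  cell(4,4) b: {T0}  orig:{}
  cell(5,5) b: {T0}  orig:{}
  cell(4,5) bb: {A,S}

Original NTs in T[4,5] deriving "bb": ["A", "S"]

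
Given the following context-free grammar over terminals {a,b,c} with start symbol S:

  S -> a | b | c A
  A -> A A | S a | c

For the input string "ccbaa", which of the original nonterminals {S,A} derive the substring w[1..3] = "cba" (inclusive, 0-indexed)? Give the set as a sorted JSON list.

Convert to CNF:
  S -> T1 A | a | b
  A -> A A | S T0 | c
  T0 -> a
  T1 -> c

CYK fill (cells [i..j] with 1 ≤ i ≤ j ≤ 3 only):
  cell(1,1) c: {A,T1}  orig:{A}
  cell(2,2) b: {S}
  cell(3,3) a: {S,T0}  orig:{S}
  cell(1,2) cb: ∅
  cell(2,3) ba: {A}
  cell(1,3) cba: {A,S}

Original NTs in T[1,3] deriving "cba": ["A", "S"]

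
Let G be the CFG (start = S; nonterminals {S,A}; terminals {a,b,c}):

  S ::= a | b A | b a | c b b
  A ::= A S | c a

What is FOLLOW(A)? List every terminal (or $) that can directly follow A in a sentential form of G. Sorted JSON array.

FIRST iteration:
round 1:
  A via A→c a: +{c}
  S via S→a: +{a}
  S via S→b A: +{b}
  S via S→c b b: +{c}
  S: {a,b,c}  A: {c}
round 2: (no change)
  S: {a,b,c}  A: {c}

FOLLOW sets:
FOLLOW(S) := {$}
pass 1:
  A→A S: FOLLOW(A) ⊇ FIRST(S) = {a,b,c}; new: +{a,b,c}
  A→A S: FOLLOW(S) ⊇ FOLLOW(A) ⊇ {a,b,c}; new: +{a,b,c}
  S→b A: FOLLOW(A) ⊇ FOLLOW(S) ⊇ {$,a,b,c}; new: +{$}
  FOLLOW[S]={$,a,b,c}  FOLLOW[A]={$,a,b,c}
pass 2: (stable)
  FOLLOW[S]={$,a,b,c}  FOLLOW[A]={$,a,b,c}

FOLLOW(A) = ["$", "a", "b", "c"]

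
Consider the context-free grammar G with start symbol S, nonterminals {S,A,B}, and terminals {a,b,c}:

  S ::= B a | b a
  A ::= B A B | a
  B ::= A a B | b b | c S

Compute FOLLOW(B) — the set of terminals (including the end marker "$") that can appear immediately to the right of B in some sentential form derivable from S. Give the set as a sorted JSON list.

Compute FIRST by fixpoint:
iter 1:
  A via A→a: +{a}
  B via B→A a B: +{a}
  B via B→b b: +{b}
  B via B→c S: +{c}
  S via S→B a: +{a,b,c}
  FIRST(S)={a,b,c}  FIRST(A)={a}  FIRST(B)={a,b,c}
iter 2:
  A via A→B A B: +{b,c}
  FIRST(S)={a,b,c}  FIRST(A)={a,b,c}  FIRST(B)={a,b,c}
iter 3: — fixpoint
  FIRST(S)={a,b,c}  FIRST(A)={a,b,c}  FIRST(B)={a,b,c}

Compute FOLLOW by fixpoint:
seed FOLLOW(S) with $
iter 1:
  A→B A B: FOLLOW(B) ⊇ FIRST(A) = {a,b,c}; new: +{a,b,c}
  A→B A B: FOLLOW(A) ⊇ FIRST(B) = {a,b,c}; new: +{a,b,c}
  B→c S: FOLLOW(S) ⊇ FOLLOW(B) ⊇ {a,b,c}; new: +{a,b,c}
  FOLLOW[S]={$,a,b,c}  FOLLOW[A]={a,b,c}  FOLLOW[B]={a,b,c}
iter 2: (stable)
  FOLLOW[S]={$,a,b,c}  FOLLOW[A]={a,b,c}  FOLLOW[B]={a,b,c}

FOLLOW(B) = ["a", "b", "c"]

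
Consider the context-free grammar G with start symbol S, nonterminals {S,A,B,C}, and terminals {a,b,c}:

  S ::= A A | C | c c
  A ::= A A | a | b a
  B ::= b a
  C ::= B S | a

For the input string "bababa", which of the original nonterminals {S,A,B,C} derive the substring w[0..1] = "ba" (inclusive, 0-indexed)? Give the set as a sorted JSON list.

Convert to CNF:
  S -> A A | B S | T2 T2 | a
  A -> A A | T0 T1 | a
  B -> T0 T1
  C -> B S | a
  T0 -> b
  T1 -> a
  T2 -> c

Fill CYK table bottom-up — only the sub-triangle for w[0..1]:
  T[0,0] 'b' = {T0}  orig:{}
  T[1,1] 'a' = {A,C,S,T1}  orig:{A,C,S}
  T[0,1] 'ba' = {A,B}

Original NTs in T[0,1] deriving "ba": ["A", "B"]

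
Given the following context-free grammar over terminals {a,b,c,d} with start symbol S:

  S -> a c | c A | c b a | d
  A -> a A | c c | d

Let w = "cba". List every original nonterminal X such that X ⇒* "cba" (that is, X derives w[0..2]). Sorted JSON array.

CNF form of G:
  S -> T0 T1 | T1 A | T1 X3 | d
  A -> T0 A | T1 T1 | d
  T0 -> a
  T1 -> c
  T2 -> b
  X3 -> T2 T0

Fill CYK table bottom-up, restricted to cells inside w[0..2]:
  [0..0]={T1}  "c"  orig:{}
  [1..1]={T2}  "b"  orig:{}
  [2..2]={T0}  "a"  orig:{}
  [0..1]=∅  "cb"
  [1..2]={X3}  "ba"  orig:{}
  [0..2]={S}  "cba"

Original NTs in T[0,2] deriving "cba": ["S"]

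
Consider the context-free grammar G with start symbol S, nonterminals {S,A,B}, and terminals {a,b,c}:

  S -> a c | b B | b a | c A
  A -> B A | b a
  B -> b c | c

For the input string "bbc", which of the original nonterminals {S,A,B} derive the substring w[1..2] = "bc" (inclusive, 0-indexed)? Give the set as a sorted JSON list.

CNF form of G:
  S -> T0 B | T0 T1 | T1 T2 | T2 A
  A -> B A | T0 T1
  B -> T0 T2 | c
  T0 -> b
  T1 -> a
  T2 -> c

CYK fill — only the sub-triangle for w[1..2]:
  cell(1,1) b: {T0}  orig:{}
  cell(2,2) c: {B,T2}  orig:{B}
  cell(1,2) bc: {B,S}

Original NTs in T[1,2] deriving "bc": ["B", "S"]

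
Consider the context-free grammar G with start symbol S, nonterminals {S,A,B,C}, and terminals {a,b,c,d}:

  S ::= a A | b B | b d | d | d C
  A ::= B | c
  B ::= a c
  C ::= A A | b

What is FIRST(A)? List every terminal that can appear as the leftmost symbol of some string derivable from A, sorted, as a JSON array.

FIRST iteration:
round 1:
  A via A→c: +{c}
  B via B→a c: +{a}
  C via C→A A: +{c}
  C via C→b: +{b}
  S via S→a A: +{a}
  S via S→b B: +{b}
  S via S→d: +{d}
  FIRST[S]={a,b,d}  FIRST[A]={c}  FIRST[B]={a}  FIRST[C]={b,c}
round 2:
  A via A→B: +{a}
  C via C→A A: +{a}
  FIRST[S]={a,b,d}  FIRST[A]={a,c}  FIRST[B]={a}  FIRST[C]={a,b,c}
round 3: — fixpoint
  FIRST[S]={a,b,d}  FIRST[A]={a,c}  FIRST[B]={a}  FIRST[C]={a,b,c}

FIRST(A) = ["a", "c"]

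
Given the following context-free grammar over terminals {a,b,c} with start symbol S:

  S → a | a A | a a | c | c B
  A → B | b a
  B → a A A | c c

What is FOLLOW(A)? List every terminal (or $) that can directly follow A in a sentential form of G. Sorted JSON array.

FIRST sets, iterate to fixpoint:
iter 1:
  A via A→b a: +{b}
  B via B→a A A: +{a}
  B via B→c c: +{c}
  S via S→a: +{a}
  S via S→c: +{c}
  S: {a,c}  A: {b}  B: {a,c}
iter 2:
  A via A→B: +{a,c}
  S: {a,c}  A: {a,b,c}  B: {a,c}
iter 3: — fixpoint
  S: {a,c}  A: {a,b,c}  B: {a,c}

FOLLOW sets:
initialize: $ ∈ FOLLOW(S)
iter 1:
  B→a A A: FOLLOW(A) ⊇ FIRST(A) = {a,b,c}; new: +{a,b,c}
  S→a A: FOLLOW(A) ⊇ FOLLOW(S) ⊇ {$}; new: +{$}
  S→c B: FOLLOW(B) ⊇ FOLLOW(S) ⊇ {$}; new: +{$}
  FOLLOW[S]={$}  FOLLOW[A]={$,a,b,c}  FOLLOW[B]={$}
iter 2:
  A→B: FOLLOW(B) ⊇ FOLLOW(A) ⊇ {$,a,b,c}; new: +{a,b,c}
  FOLLOW[S]={$}  FOLLOW[A]={$,a,b,c}  FOLLOW[B]={$,a,b,c}
iter 3: (stable)
  FOLLOW[S]={$}  FOLLOW[A]={$,a,b,c}  FOLLOW[B]={$,a,b,c}

FOLLOW(A) = ["$", "a", "b", "c"]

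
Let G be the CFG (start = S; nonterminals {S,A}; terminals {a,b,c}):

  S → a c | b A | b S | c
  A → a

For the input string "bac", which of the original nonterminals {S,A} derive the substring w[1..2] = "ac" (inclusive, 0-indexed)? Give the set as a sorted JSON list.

Convert to CNF:
  S -> T0 T1 | T2 A | T2 S | c
  A -> a
  T0 -> a
  T1 -> c
  T2 -> b

Fill CYK table bottom-up, restricted to cells inside w[1..2]:
  T[1,1] 'a' = {A,T0}  orig:{A}
  T[2,2] 'c' = {S,T1}  orig:{S}
  T[1,2] 'ac' = {S}

Original NTs in T[1,2] deriving "ac": ["S"]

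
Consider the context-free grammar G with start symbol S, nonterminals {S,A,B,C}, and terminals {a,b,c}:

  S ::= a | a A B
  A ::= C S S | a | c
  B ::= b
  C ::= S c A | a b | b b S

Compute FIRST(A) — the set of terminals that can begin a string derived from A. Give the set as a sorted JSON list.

FIRST iteration:
[1]
  A via A→a: +{a}
  A via A→c: +{c}
  B via B→b: +{b}
  C via C→a b: +{a}
  C via C→b b S: +{b}
  S via S→a: +{a}
  S: {a}  A: {a,c}  B: {b}  C: {a,b}
[2]
  A via A→C S S: +{b}
  S: {a}  A: {a,b,c}  B: {b}  C: {a,b}
[3] — fixpoint
  S: {a}  A: {a,b,c}  B: {b}  C: {a,b}

FIRST(A) = ["a", "b", "c"]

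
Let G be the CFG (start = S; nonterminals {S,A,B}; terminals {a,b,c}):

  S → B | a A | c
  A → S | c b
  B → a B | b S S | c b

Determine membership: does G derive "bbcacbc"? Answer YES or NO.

Convert to CNF:
  S -> T0 A | T0 B | T1 X5 | T2 T1 | c
  A -> T0 A | T0 B | T1 X3 | T2 T1 | c
  B -> T0 B | T1 X4 | T2 T1
  T0 -> a
  T1 -> b
  T2 -> c
  X3 -> S S
  X4 -> S S
  X5 -> S S

Fill CYK table bottom-up:
  T[0,0] 'b' = {T1}  orig:{}
  T[1,1] 'b' = {T1}  orig:{}
  T[2,2] 'c' = {A,S,T2}  orig:{A,S}
  T[3,3] 'a' = {T0}  orig:{}
  T[4,4] 'c' = {A,S,T2}  orig:{A,S}
  T[5,5] 'b' = {T1}  orig:{}
  T[6,6] 'c' = {A,S,T2}  orig:{A,S}
  T[0,1] 'bb' = ∅
  T[1,2] 'bc' = ∅
  T[2,3] 'ca' = ∅
  T[3,4] 'ac' = {A,S}
  T[4,5] 'cb' = {A,B,S}
  T[5,6] 'bc' = ∅
  T[0,2] 'bbc' = ∅
  T[1,3] 'bca' = ∅
  T[2,4] 'cac' = {X3,X4,X5}  orig:{}
  T[3,5] 'acb' = {A,B,S}
  T[4,6] 'cbc' = {X3,X4,X5}  orig:{}
  T[0,3] 'bbca' = ∅
  T[1,4] 'bcac' = {A,B,S}
  T[2,5] 'cacb' = {X3,X4,X5}  orig:{}
  T[3,6] 'acbc' = {X3,X4,X5}  orig:{}
  T[0,4] 'bbcac' = ∅
  T[1,5] 'bcacb' = {A,B,S}
  T[2,6] 'cacbc' = ∅
  T[0,5] 'bbcacb' = ∅
  T[1,6] 'bcacbc' = {X3,X4,X5}  orig:{}
  T[0,6] 'bbcacbc' = {A,B,S}

S ∈ T[0,6] ⇒ YES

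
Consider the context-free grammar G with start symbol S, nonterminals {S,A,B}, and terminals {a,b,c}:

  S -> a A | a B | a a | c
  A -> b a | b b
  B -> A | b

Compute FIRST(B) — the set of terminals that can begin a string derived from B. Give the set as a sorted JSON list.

FIRST sets, iterate to fixpoint:
iter 1:
  A via A→b a: +{b}
  B via B→A: +{b}
  S via S→a A: +{a}
  S via S→c: +{c}
  S: {a,c}  A: {b}  B: {b}
iter 2: — fixpoint
  S: {a,c}  A: {b}  B: {b}

FIRST(B) = ["b"]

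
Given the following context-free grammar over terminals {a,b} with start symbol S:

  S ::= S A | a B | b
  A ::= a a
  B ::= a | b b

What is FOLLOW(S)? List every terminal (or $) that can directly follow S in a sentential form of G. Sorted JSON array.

FIRST sets, iterate to fixpoint:
pass 1:
  A via A→a a: +{a}
  B via B→a: +{a}
  B via B→b b: +{b}
  S via S→a B: +{a}
  S via S→b: +{b}
  FIRST(S)={a,b}  FIRST(A)={a}  FIRST(B)={a,b}
pass 2: (stable)
  FIRST(S)={a,b}  FIRST(A)={a}  FIRST(B)={a,b}

FOLLOW iteration:
FOLLOW(S) := {$}
pass 1:
  S→S A: FOLLOW(S) ⊇ FIRST(A) = {a}; new: +{a}
  S→S A: FOLLOW(A) ⊇ FOLLOW(S) ⊇ {$,a}; new: +{$,a}
  S→a B: FOLLOW(B) ⊇ FOLLOW(S) ⊇ {$,a}; new: +{$,a}
  FOLLOW(S)={$,a}  FOLLOW(A)={$,a}  FOLLOW(B)={$,a}
pass 2: — fixpoint
  FOLLOW(S)={$,a}  FOLLOW(A)={$,a}  FOLLOW(B)={$,a}

FOLLOW(S) = ["$", "a"]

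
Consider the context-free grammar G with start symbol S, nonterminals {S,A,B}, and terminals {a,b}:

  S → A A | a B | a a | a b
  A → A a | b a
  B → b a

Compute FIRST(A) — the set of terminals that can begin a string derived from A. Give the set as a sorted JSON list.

FIRST sets, iterate to fixpoint:
round 1:
  A via A→b a: +{b}
  B via B→b a: +{b}
  S via S→A A: +{b}
  S via S→a B: +{a}
  FIRST[S]={a,b}  FIRST[A]={b}  FIRST[B]={b}
round 2: done
  FIRST[S]={a,b}  FIRST[A]={b}  FIRST[B]={b}

FIRST(A) = ["b"]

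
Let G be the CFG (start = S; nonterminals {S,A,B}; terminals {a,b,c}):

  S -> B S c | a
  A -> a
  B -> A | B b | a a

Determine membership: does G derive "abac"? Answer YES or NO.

Convert to CNF:
  S -> B X3 | a
  A -> a
  B -> B T0 | T1 T1 | a
  T0 -> b
  T1 -> a
  T2 -> c
  X3 -> S T2

CYK fill:
  T[0,0] 'a' = {A,B,S,T1}  orig:{A,B,S}
  T[1,1] 'b' = {T0}  orig:{}
  T[2,2] 'a' = {A,B,S,T1}  orig:{A,B,S}
  T[3,3] 'c' = {T2}  orig:{}
  T[0,1] 'ab' = {B}
  T[1,2] 'ba' = ∅
  T[2,3] 'ac' = {X3}  orig:{}
  T[0,2] 'aba' = ∅
  T[1,3] 'bac' = ∅
  T[0,3] 'abac' = {S}

S ∈ T[0,3] ⇒ YES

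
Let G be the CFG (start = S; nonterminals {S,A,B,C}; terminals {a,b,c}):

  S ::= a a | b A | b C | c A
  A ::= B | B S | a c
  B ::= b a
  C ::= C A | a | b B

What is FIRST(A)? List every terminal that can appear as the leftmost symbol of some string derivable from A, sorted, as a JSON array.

FIRST sets, iterate to fixpoint:
pass 1:
  A via A→a c: +{a}
  B via B→b a: +{b}
  C via C→a: +{a}
  C via C→b B: +{b}
  S via S→a a: +{a}
  S via S→b A: +{b}
  S via S→c A: +{c}
  S: {a,b,c}  A: {a}  B: {b}  C: {a,b}
pass 2:
  A via A→B: +{b}
  S: {a,b,c}  A: {a,b}  B: {b}  C: {a,b}
pass 3: — fixpoint
  S: {a,b,c}  A: {a,b}  B: {b}  C: {a,b}

FIRST(A) = ["a", "b"]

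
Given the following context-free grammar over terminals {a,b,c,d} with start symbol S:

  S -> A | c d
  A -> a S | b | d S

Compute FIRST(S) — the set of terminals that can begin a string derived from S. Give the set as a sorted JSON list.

Compute FIRST by fixpoint:
pass 1:
  A via A→a S: +{a}
  A via A→b: +{b}
  A via A→d S: +{d}
  S via S→A: +{a,b,d}
  S via S→c d: +{c}
  FIRST[S]={a,b,c,d}  FIRST[A]={a,b,d}
pass 2: — fixpoint
  FIRST[S]={a,b,c,d}  FIRST[A]={a,b,d}

FIRST(S) = ["a", "b", "c", "d"]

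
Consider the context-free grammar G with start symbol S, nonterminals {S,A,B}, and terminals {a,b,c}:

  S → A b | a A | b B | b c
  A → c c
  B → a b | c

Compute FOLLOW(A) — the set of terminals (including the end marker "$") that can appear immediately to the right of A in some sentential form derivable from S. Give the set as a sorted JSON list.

Compute FIRST by fixpoint:
iter 1:
  A via A→c c: +{c}
  B via B→a b: +{a}
  B via B→c: +{c}
  S via S→A b: +{c}
  S via S→a A: +{a}
  S via S→b B: +{b}
  S: {a,b,c}  A: {c}  B: {a,c}
iter 2: — fixpoint
  S: {a,b,c}  A: {c}  B: {a,c}

Compute FOLLOW by fixpoint:
FOLLOW(S) := {$}
pass 1:
  S→A b: FOLLOW(A) ⊇ FIRST(b) = {b}; new: +{b}
  S→a A: FOLLOW(A) ⊇ FOLLOW(S) ⊇ {$}; new: +{$}
  S→b B: FOLLOW(B) ⊇ FOLLOW(S) ⊇ {$}; new: +{$}
  S: {$}  A: {$,b}  B: {$}
pass 2: (no change)
  S: {$}  A: {$,b}  B: {$}

FOLLOW(A) = ["$", "b"]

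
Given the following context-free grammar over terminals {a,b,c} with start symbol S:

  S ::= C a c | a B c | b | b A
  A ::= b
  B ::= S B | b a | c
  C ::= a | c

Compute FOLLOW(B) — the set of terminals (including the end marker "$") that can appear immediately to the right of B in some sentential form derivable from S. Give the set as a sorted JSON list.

Compute FIRST by fixpoint:
[1]
  A via A→b: +{b}
  B via B→b a: +{b}
  B via B→c: +{c}
  C via C→a: +{a}
  C via C→c: +{c}
  S via S→C a c: +{a,c}
  S via S→b: +{b}
  S: {a,b,c}  A: {b}  B: {b,c}  C: {a,c}
[2]
  B via B→S B: +{a}
  S: {a,b,c}  A: {b}  B: {a,b,c}  C: {a,c}
[3] done
  S: {a,b,c}  A: {b}  B: {a,b,c}  C: {a,c}

FOLLOW iteration:
seed FOLLOW(S) with $
[1]
  B→S B: FOLLOW(S) ⊇ FIRST(B) = {a,b,c}; new: +{a,b,c}
  S→C a c: FOLLOW(C) ⊇ FIRST(a) = {a}; new: +{a}
  S→a B c: FOLLOW(B) ⊇ FIRST(c) = {c}; new: +{c}
  S→b A: FOLLOW(A) ⊇ FOLLOW(S) ⊇ {$,a,b,c}; new: +{$,a,b,c}
  FOLLOW(S)={$,a,b,c}  FOLLOW(A)={$,a,b,c}  FOLLOW(B)={c}  FOLLOW(C)={a}
[2] (stable)
  FOLLOW(S)={$,a,b,c}  FOLLOW(A)={$,a,b,c}  FOLLOW(B)={c}  FOLLOW(C)={a}

FOLLOW(B) = ["c"]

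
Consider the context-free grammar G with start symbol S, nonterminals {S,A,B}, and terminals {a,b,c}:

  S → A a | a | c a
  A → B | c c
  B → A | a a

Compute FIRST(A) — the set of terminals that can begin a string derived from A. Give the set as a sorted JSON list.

FIRST sets, iterate to fixpoint:
pass 1:
  A via A→c c: +{c}
  B via B→A: +{c}
  B via B→a a: +{a}
  S via S→A a: +{c}
  S via S→a: +{a}
  FIRST(S)={a,c}  FIRST(A)={c}  FIRST(B)={a,c}
pass 2:
  A via A→B: +{a}
  FIRST(S)={a,c}  FIRST(A)={a,c}  FIRST(B)={a,c}
pass 3: — fixpoint
  FIRST(S)={a,c}  FIRST(A)={a,c}  FIRST(B)={a,c}

FIRST(A) = ["a", "c"]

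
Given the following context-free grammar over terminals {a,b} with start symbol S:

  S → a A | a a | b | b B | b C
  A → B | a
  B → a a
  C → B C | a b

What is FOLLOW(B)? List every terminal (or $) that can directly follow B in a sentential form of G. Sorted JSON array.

FIRST iteration:
[1]
  A via A→a: +{a}
  B via B→a a: +{a}
  C via C→B C: +{a}
  S via S→a A: +{a}
  S via S→b: +{b}
  FIRST[S]={a,b}  FIRST[A]={a}  FIRST[B]={a}  FIRST[C]={a}
[2] — fixpoint
  FIRST[S]={a,b}  FIRST[A]={a}  FIRST[B]={a}  FIRST[C]={a}

FOLLOW iteration:
FOLLOW(S) := {$}
round 1:
  C→B C: FOLLOW(B) ⊇ FIRST(C) = {a}; new: +{a}
  S→a A: FOLLOW(A) ⊇ FOLLOW(S) ⊇ {$}; new: +{$}
  S→b B: FOLLOW(B) ⊇ FOLLOW(S) ⊇ {$}; new: +{$}
  S→b C: FOLLOW(C) ⊇ FOLLOW(S) ⊇ {$}; new: +{$}
  FOLLOW(S)={$}  FOLLOW(A)={$}  FOLLOW(B)={$,a}  FOLLOW(C)={$}
round 2: (no change)
  FOLLOW(S)={$}  FOLLOW(A)={$}  FOLLOW(B)={$,a}  FOLLOW(C)={$}

FOLLOW(B) = ["$", "a"]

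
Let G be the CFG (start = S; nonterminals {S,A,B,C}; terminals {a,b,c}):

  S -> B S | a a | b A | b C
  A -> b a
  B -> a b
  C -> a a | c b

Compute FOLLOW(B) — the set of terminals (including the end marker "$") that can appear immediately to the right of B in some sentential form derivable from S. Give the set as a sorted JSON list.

FIRST iteration:
round 1:
  A via A→b a: +{b}
  B via B→a b: +{a}
  C via C→a a: +{a}
  C via C→c b: +{c}
  S via S→B S: +{a}
  S via S→b A: +{b}
  FIRST[S]={a,b}  FIRST[A]={b}  FIRST[B]={a}  FIRST[C]={a,c}
round 2: (stable)
  FIRST[S]={a,b}  FIRST[A]={b}  FIRST[B]={a}  FIRST[C]={a,c}

FOLLOW sets:
FOLLOW(S) := {$}
[1]
  S→B S: FOLLOW(B) ⊇ FIRST(S) = {a,b}; new: +{a,b}
  S→b A: FOLLOW(A) ⊇ FOLLOW(S) ⊇ {$}; new: +{$}
  S→b C: FOLLOW(C) ⊇ FOLLOW(S) ⊇ {$}; new: +{$}
  FOLLOW[S]={$}  FOLLOW[A]={$}  FOLLOW[B]={a,b}  FOLLOW[C]={$}
[2] — fixpoint
  FOLLOW[S]={$}  FOLLOW[A]={$}  FOLLOW[B]={a,b}  FOLLOW[C]={$}

FOLLOW(B) = ["a", "b"]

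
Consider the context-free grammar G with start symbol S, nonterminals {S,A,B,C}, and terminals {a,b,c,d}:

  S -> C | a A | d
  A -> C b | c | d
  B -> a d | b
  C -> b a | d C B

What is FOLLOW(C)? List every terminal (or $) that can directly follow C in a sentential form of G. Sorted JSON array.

FIRST iteration:
iter 1:
  A via A→c: +{c}
  A via A→d: +{d}
  B via B→a d: +{a}
  B via B→b: +{b}
  C via C→b a: +{b}
  C via C→d C B: +{d}
  S via S→C: +{b,d}
  S via S→a A: +{a}
  FIRST(S)={a,b,d}  FIRST(A)={c,d}  FIRST(B)={a,b}  FIRST(C)={b,d}
iter 2:
  A via A→C b: +{b}
  FIRST(S)={a,b,d}  FIRST(A)={b,c,d}  FIRST(B)={a,b}  FIRST(C)={b,d}
iter 3: (stable)
  FIRST(S)={a,b,d}  FIRST(A)={b,c,d}  FIRST(B)={a,b}  FIRST(C)={b,d}

Compute FOLLOW by fixpoint:
initialize: $ ∈ FOLLOW(S)
iter 1:
  A→C b: FOLLOW(C) ⊇ FIRST(b) = {b}; new: +{b}
  C→d C B: FOLLOW(C) ⊇ FIRST(B) = {a,b}; new: +{a}
  C→d C B: FOLLOW(B) ⊇ FOLLOW(C) ⊇ {a,b}; new: +{a,b}
  S→C: FOLLOW(C) ⊇ FOLLOW(S) ⊇ {$}; new: +{$}
  S→a A: FOLLOW(A) ⊇ FOLLOW(S) ⊇ {$}; new: +{$}
  S: {$}  A: {$}  B: {a,b}  C: {$,a,b}
iter 2:
  C→d C B: FOLLOW(B) ⊇ FOLLOW(C) ⊇ {$,a,b}; new: +{$}
  S: {$}  A: {$}  B: {$,a,b}  C: {$,a,b}
iter 3: (stable)
  S: {$}  A: {$}  B: {$,a,b}  C: {$,a,b}

FOLLOW(C) = ["$", "a", "b"]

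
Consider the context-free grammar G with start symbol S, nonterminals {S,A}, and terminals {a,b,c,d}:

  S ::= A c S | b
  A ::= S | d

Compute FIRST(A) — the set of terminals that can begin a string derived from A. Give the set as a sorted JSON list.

Compute FIRST by fixpoint:
round 1:
  A via A→d: +{d}
  S via S→A c S: +{d}
  S via S→b: +{b}
  S: {b,d}  A: {d}
round 2:
  A via A→S: +{b}
  S: {b,d}  A: {b,d}
round 3: done
  S: {b,d}  A: {b,d}

FIRST(A) = ["b", "d"]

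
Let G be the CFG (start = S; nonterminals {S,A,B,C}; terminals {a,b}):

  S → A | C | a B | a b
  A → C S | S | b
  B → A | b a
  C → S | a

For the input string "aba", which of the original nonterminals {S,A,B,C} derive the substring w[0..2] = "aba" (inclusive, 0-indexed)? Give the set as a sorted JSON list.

CNF form of G:
  S -> C S | T0 B | T0 T1 | a | b
  A -> C S | T0 B | T0 T1 | a | b
  B -> C S | T0 B | T0 T1 | T1 T0 | a | b
  C -> C S | T0 B | T0 T1 | a | b
  T0 -> a
  T1 -> b

CYK table (by increasing span) (cells [i..j] with 0 ≤ i ≤ j ≤ 2 only):
  cell(0,0) a: {A,B,C,S,T0}  orig:{A,B,C,S}
  cell(1,1) b: {A,B,C,S,T1}  orig:{A,B,C,S}
  cell(2,2) a: {A,B,C,S,T0}  orig:{A,B,C,S}
  cell(0,1) ab: {A,B,C,S}
  cell(1,2) ba: {A,B,C,S}
  cell(0,2) aba: {A,B,C,S}

Original NTs in T[0,2] deriving "aba": ["A", "B", "C", "S"]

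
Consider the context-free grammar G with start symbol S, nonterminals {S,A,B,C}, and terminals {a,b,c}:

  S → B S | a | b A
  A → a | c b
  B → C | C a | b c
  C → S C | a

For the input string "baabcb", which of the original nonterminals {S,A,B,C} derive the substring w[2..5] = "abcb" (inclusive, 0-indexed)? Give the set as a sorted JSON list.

CNF form of G:
  S -> B S | T1 A | a
  A -> T0 T1 | a
  B -> C T2 | S C | T1 T0 | a
  C -> S C | a
  T0 -> c
  T1 -> b
  T2 -> a

CYK fill — only the sub-triangle for w[2..5]:
  cell(2,2) a: {A,B,C,S,T2}  orig:{A,B,C,S}
  cell(3,3) b: {T1}  orig:{}
  cell(4,4) c: {T0}  orig:{}
  cell(5,5) b: {T1}  orig:{}
  cell(2,3) ab: ∅
  cell(3,4) bc: {B}
  cell(4,5) cb: {A}
  cell(2,4) abc: ∅
  cell(3,5) bcb: {S}
  cell(2,5) abcb: {S}

Original NTs in T[2,5] deriving "abcb": ["S"]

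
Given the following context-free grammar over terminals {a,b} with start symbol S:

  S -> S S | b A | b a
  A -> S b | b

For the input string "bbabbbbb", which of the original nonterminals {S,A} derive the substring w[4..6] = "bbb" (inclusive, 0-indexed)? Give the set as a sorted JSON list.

Convert to CNF:
  S -> S S | T0 A | T0 T1
  A -> S T0 | b
  T0 -> b
  T1 -> a

CYK table (by increasing span), restricted to cells inside w[4..6]:
  cell(4,4) b: {A,T0}  orig:{A}
  cell(5,5) b: {A,T0}  orig:{A}
  cell(6,6) b: {A,T0}  orig:{A}
  cell(4,5) bb: {S}
  cell(5,6) bb: {S}
  cell(4,6) bbb: {A}

Original NTs in T[4,6] deriving "bbb": ["A"]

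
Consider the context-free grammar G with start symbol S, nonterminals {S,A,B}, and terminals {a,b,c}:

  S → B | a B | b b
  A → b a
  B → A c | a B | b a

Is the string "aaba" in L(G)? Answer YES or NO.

Convert to CNF:
  S -> A T2 | T0 T0 | T0 T1 | T1 B
  A -> T0 T1
  B -> A T2 | T0 T1 | T1 B
  T0 -> b
  T1 -> a
  T2 -> c

CYK fill:
  T[0,0] 'a' = {T1}  orig:{}
  T[1,1] 'a' = {T1}  orig:{}
  T[2,2] 'b' = {T0}  orig:{}
  T[3,3] 'a' = {T1}  orig:{}
  T[0,1] 'aa' = ∅
  T[1,2] 'ab' = ∅
  T[2,3] 'ba' = {A,B,S}
  T[0,2] 'aab' = ∅
  T[1,3] 'aba' = {B,S}
  T[0,3] 'aaba' = {B,S}

S ∈ T[0,3] ⇒ YES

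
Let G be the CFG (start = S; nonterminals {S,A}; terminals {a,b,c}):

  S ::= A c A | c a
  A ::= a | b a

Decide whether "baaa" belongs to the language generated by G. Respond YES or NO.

CNF form of G:
  S -> A X3 | T2 T1
  A -> T0 T1 | a
  T0 -> b
  T1 -> a
  T2 -> c
  X3 -> T2 A

CYK fill:
  cell(0,0) b: {T0}  orig:{}
  cell(1,1) a: {A,T1}  orig:{A}
  cell(2,2) a: {A,T1}  orig:{A}
  cell(3,3) a: {A,T1}  orig:{A}
  cell(0,1) ba: {A}
  cell(1,2) aa: ∅
  cell(2,3) aa: ∅
  cell(0,2) baa: ∅
  cell(1,3) aaa: ∅
  cell(0,3) baaa: ∅

S ∉ T[0,3] ⇒ NO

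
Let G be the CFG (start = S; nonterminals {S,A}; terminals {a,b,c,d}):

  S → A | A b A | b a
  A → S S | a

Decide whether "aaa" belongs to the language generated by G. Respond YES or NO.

CNF form of G:
  S -> A X2 | S S | T0 T1 | a
  A -> S S | a
  T0 -> b
  T1 -> a
  X2 -> T0 A

CYK fill:
  cell(0,0) a: {A,S,T1}  orig:{A,S}
  cell(1,1) a: {A,S,T1}  orig:{A,S}
  cell(2,2) a: {A,S,T1}  orig:{A,S}
  cell(0,1) aa: {A,S}
  cell(1,2) aa: {A,S}
  cell(0,2) aaa: {A,S}

S ∈ T[0,2] ⇒ YES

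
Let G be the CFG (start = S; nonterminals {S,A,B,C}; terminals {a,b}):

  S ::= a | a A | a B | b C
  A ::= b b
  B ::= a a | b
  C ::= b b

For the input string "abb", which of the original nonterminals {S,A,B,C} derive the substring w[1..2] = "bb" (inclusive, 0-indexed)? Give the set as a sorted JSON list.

CNF form of G:
  S -> T0 C | T1 A | T1 B | a
  A -> T0 T0
  B -> T1 T1 | b
  C -> T0 T0
  T0 -> b
  T1 -> a

CYK table (by increasing span) — only the sub-triangle for w[1..2]:
  [1..1]={B,T0}  "b"  orig:{B}
  [2..2]={B,T0}  "b"  orig:{B}
  [1..2]={A,C}  "bb"

Original NTs in T[1,2] deriving "bb": ["A", "C"]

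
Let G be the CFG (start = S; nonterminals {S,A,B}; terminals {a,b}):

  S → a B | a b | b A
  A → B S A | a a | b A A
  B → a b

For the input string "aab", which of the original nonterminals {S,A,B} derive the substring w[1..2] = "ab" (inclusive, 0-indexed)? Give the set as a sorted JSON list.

Convert to CNF:
  S -> T0 B | T0 T1 | T1 A
  A -> B X2 | T0 T0 | T1 X3
  B -> T0 T1
  T0 -> a
  T1 -> b
  X2 -> S A
  X3 -> A A

CYK fill (cells [i..j] with 1 ≤ i ≤ j ≤ 2 only):
  T[1,1] 'a' = {T0}  orig:{}
  T[2,2] 'b' = {T1}  orig:{}
  T[1,2] 'ab' = {B,S}

Original NTs in T[1,2] deriving "ab": ["B", "S"]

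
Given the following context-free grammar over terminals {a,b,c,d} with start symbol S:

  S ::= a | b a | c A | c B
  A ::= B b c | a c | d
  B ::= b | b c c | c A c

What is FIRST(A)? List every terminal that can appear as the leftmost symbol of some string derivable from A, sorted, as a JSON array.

FIRST iteration:
round 1:
  A via A→a c: +{a}
  A via A→d: +{d}
  B via B→b: +{b}
  B via B→c A c: +{c}
  S via S→a: +{a}
  S via S→b a: +{b}
  S via S→c A: +{c}
  S: {a,b,c}  A: {a,d}  B: {b,c}
round 2:
  A via A→B b c: +{b,c}
  S: {a,b,c}  A: {a,b,c,d}  B: {b,c}
round 3: — fixpoint
  S: {a,b,c}  A: {a,b,c,d}  B: {b,c}

FIRST(A) = ["a", "b", "c", "d"]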